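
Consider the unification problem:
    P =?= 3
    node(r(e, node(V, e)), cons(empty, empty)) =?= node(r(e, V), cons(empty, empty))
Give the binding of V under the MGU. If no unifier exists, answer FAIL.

Bind P := 3; no other remaining equation mentions P.
Decompose node/2: r(e, node(V, e)) =?= r(e, V),  cons(empty, empty) =?= cons(empty, empty).
Decompose r/2: e =?= e,  node(V, e) =?= V.
Delete trivial equation e =?= e.
Occurs check fails: V occurs in node(V, e); the equation V =?= node(V, e) has no finite solution.

FAIL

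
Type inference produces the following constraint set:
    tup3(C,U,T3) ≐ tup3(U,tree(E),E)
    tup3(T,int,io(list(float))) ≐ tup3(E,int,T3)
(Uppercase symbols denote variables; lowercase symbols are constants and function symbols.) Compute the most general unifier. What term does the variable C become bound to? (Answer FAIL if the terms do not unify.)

tree(io(list(float)))

Decompose tup3/3: C ≐ U,  U ≐ tree(E),  T3 ≐ E.
Bind C := U; no other remaining equation mentions C.
Bind U := tree(E); no other remaining equation mentions U. Substituting into the earlier binding gives C := tree(E).
Bind T3 := E; substituting into the remaining equation gives: tup3(T,int,io(list(float))) ≐ tup3(E,int,E).
Decompose tup3/3: T ≐ E,  int ≐ int,  io(list(float)) ≐ E.
Bind T := E; no other remaining equation mentions T.
Delete trivial equation int ≐ int.
Bind E := io(list(float)). Substituting into the earlier bindings gives C := tree(io(list(float))), U := tree(io(list(float))), T3 := io(list(float)), T := io(list(float)).
MGU = { C -> tree(io(list(float))), U -> tree(io(list(float))), T3 -> io(list(float)), T -> io(list(float)), E -> io(list(float)) }, so C -> tree(io(list(float))).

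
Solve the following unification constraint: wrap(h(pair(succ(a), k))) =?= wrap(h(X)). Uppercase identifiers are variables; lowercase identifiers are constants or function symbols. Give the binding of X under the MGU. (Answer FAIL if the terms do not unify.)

pair(succ(a), k)

Decompose wrap/1: h(pair(succ(a), k)) =?= h(X).
Decompose h/1: pair(succ(a), k) =?= X.
Bind X := pair(succ(a), k).
MGU = { X -> pair(succ(a), k) }, so X -> pair(succ(a), k).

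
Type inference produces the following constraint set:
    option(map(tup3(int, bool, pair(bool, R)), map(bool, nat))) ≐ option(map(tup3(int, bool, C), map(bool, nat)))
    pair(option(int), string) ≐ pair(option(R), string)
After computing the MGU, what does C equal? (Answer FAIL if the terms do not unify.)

pair(bool, int)

Decompose option/1: map(tup3(int, bool, pair(bool, R)), map(bool, nat)) ≐ map(tup3(int, bool, C), map(bool, nat)).
Decompose map/2: tup3(int, bool, pair(bool, R)) ≐ tup3(int, bool, C),  map(bool, nat) ≐ map(bool, nat).
Decompose tup3/3: int ≐ int,  bool ≐ bool,  pair(bool, R) ≐ C.
Delete trivial equation int ≐ int.
Delete trivial equation bool ≐ bool.
Bind C := pair(bool, R); no other remaining equation mentions C.
Delete trivial equation map(bool, nat) ≐ map(bool, nat).
Decompose pair/2: option(int) ≐ option(R),  string ≐ string.
Decompose option/1: int ≐ R.
Bind R := int; no other remaining equation mentions R. Substituting into the earlier binding gives C := pair(bool, int).
Delete trivial equation string ≐ string.
MGU = { C -> pair(bool, int), R -> int }, so C -> pair(bool, int).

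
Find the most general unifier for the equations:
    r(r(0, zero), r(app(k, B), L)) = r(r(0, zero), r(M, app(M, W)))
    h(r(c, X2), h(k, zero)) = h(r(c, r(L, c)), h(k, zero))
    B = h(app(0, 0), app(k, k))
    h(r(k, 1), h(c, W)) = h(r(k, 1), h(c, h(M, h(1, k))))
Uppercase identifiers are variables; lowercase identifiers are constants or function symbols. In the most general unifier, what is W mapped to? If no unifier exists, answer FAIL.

Decompose r/2: r(0, zero) = r(0, zero),  r(app(k, B), L) = r(M, app(M, W)).
Delete trivial equation r(0, zero) = r(0, zero).
Decompose r/2: app(k, B) = M,  L = app(M, W).
Bind M := app(k, B); substituting into the 2 remaining equations that mention M gives: L = app(app(k, B), W),  h(r(k, 1), h(c, W)) = h(r(k, 1), h(c, h(app(k, B), h(1, k)))).
Bind L := app(app(k, B), W); substituting into the one remaining equation that mentions L gives: h(r(c, X2), h(k, zero)) = h(r(c, r(app(app(k, B), W), c)), h(k, zero)).
Decompose h/2: r(c, X2) = r(c, r(app(app(k, B), W), c)),  h(k, zero) = h(k, zero).
Decompose r/2: c = c,  X2 = r(app(app(k, B), W), c).
Delete trivial equation c = c.
Bind X2 := r(app(app(k, B), W), c); no other remaining equation mentions X2.
Delete trivial equation h(k, zero) = h(k, zero).
Bind B := h(app(0, 0), app(k, k)); substituting into the remaining equation gives: h(r(k, 1), h(c, W)) = h(r(k, 1), h(c, h(app(k, h(app(0, 0), app(k, k))), h(1, k)))). Substituting into the earlier bindings gives M := app(k, h(app(0, 0), app(k, k))), L := app(app(k, h(app(0, 0), app(k, k))), W), X2 := r(app(app(k, h(app(0, 0), app(k, k))), W), c).
Decompose h/2: r(k, 1) = r(k, 1),  h(c, W) = h(c, h(app(k, h(app(0, 0), app(k, k))), h(1, k))).
Delete trivial equation r(k, 1) = r(k, 1).
Decompose h/2: c = c,  W = h(app(k, h(app(0, 0), app(k, k))), h(1, k)).
Delete trivial equation c = c.
Bind W := h(app(k, h(app(0, 0), app(k, k))), h(1, k)). Substituting into the earlier bindings gives L := app(app(k, h(app(0, 0), app(k, k))), h(app(k, h(app(0, 0), app(k, k))), h(1, k))), X2 := r(app(app(k, h(app(0, 0), app(k, k))), h(app(k, h(app(0, 0), app(k, k))), h(1, k))), c).
MGU = { M -> app(k, h(app(0, 0), app(k, k))), L -> app(app(k, h(app(0, 0), app(k, k))), h(app(k, h(app(0, 0), app(k, k))), h(1, k))), X2 -> r(app(app(k, h(app(0, 0), app(k, k))), h(app(k, h(app(0, 0), app(k, k))), h(1, k))), c), B -> h(app(0, 0), app(k, k)), W -> h(app(k, h(app(0, 0), app(k, k))), h(1, k)) }, so W -> h(app(k, h(app(0, 0), app(k, k))), h(1, k)).

h(app(k, h(app(0, 0), app(k, k))), h(1, k))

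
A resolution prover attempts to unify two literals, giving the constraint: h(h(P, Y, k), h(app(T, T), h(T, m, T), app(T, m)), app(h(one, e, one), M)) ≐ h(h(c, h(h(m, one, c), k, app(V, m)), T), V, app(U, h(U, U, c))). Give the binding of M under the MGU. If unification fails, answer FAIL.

h(h(one, e, one), h(one, e, one), c)

Decompose h/3: h(P, Y, k) ≐ h(c, h(h(m, one, c), k, app(V, m)), T),  h(app(T, T), h(T, m, T), app(T, m)) ≐ V,  app(h(one, e, one), M) ≐ app(U, h(U, U, c)).
Decompose h/3: P ≐ c,  Y ≐ h(h(m, one, c), k, app(V, m)),  k ≐ T.
Bind P := c; no other remaining equation mentions P.
Bind Y := h(h(m, one, c), k, app(V, m)); no other remaining equation mentions Y.
Bind T := k; substituting into the one remaining equation that mentions T gives: h(app(k, k), h(k, m, k), app(k, m)) ≐ V.
Bind V := h(app(k, k), h(k, m, k), app(k, m)); no other remaining equation mentions V. Substituting into the earlier binding gives Y := h(h(m, one, c), k, app(h(app(k, k), h(k, m, k), app(k, m)), m)).
Decompose app/2: h(one, e, one) ≐ U,  M ≐ h(U, U, c).
Bind U := h(one, e, one); substituting into the remaining equation gives: M ≐ h(h(one, e, one), h(one, e, one), c).
Bind M := h(h(one, e, one), h(one, e, one), c).
MGU = { P -> c, Y -> h(h(m, one, c), k, app(h(app(k, k), h(k, m, k), app(k, m)), m)), T -> k, V -> h(app(k, k), h(k, m, k), app(k, m)), U -> h(one, e, one), M -> h(h(one, e, one), h(one, e, one), c) }, so M -> h(h(one, e, one), h(one, e, one), c).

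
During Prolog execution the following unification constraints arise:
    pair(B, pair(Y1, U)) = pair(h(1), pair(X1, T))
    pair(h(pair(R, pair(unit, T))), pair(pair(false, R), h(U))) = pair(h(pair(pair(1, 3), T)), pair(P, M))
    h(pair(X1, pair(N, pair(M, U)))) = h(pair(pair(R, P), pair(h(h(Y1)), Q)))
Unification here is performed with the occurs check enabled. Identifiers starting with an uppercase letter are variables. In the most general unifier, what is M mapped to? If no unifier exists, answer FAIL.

Decompose pair/2: B = h(1),  pair(Y1, U) = pair(X1, T).
Bind B := h(1); no other remaining equation mentions B.
Decompose pair/2: Y1 = X1,  U = T.
Bind Y1 := X1; substituting into the one remaining equation that mentions Y1 gives: h(pair(X1, pair(N, pair(M, U)))) = h(pair(pair(R, P), pair(h(h(X1)), Q))).
Bind U := T; substituting into the remaining equations gives: pair(h(pair(R, pair(unit, T))), pair(pair(false, R), h(T))) = pair(h(pair(pair(1, 3), T)), pair(P, M)),  h(pair(X1, pair(N, pair(M, T)))) = h(pair(pair(R, P), pair(h(h(X1)), Q))).
Decompose pair/2: h(pair(R, pair(unit, T))) = h(pair(pair(1, 3), T)),  pair(pair(false, R), h(T)) = pair(P, M).
Decompose h/1: pair(R, pair(unit, T)) = pair(pair(1, 3), T).
Decompose pair/2: R = pair(1, 3),  pair(unit, T) = T.
Bind R := pair(1, 3); substituting into the 2 remaining equations that mention R gives: pair(pair(false, pair(1, 3)), h(T)) = pair(P, M),  h(pair(X1, pair(N, pair(M, T)))) = h(pair(pair(pair(1, 3), P), pair(h(h(X1)), Q))).
Occurs check fails: T occurs in pair(unit, T); the equation T = pair(unit, T) has no finite solution.

FAIL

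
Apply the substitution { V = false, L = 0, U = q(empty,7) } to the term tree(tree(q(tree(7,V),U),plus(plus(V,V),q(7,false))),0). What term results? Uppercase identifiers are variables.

Replace each occurrence of V with false.
Replace each occurrence of U with q(empty,7).
Result: tree(tree(q(tree(7,false),q(empty,7)),plus(plus(false,false),q(7,false))),0).

tree(tree(q(tree(7,false),q(empty,7)),plus(plus(false,false),q(7,false))),0)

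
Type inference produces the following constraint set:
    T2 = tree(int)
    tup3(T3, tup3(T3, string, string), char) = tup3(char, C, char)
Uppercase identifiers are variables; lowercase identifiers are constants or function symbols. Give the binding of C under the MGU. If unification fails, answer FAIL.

tup3(char, string, string)

Bind T2 := tree(int); no other remaining equation mentions T2.
Decompose tup3/3: T3 = char,  tup3(T3, string, string) = C,  char = char.
Bind T3 := char; substituting into the one remaining equation that mentions T3 gives: tup3(char, string, string) = C.
Bind C := tup3(char, string, string); no other remaining equation mentions C.
Delete trivial equation char = char.
MGU = { T2 -> tree(int), T3 -> char, C -> tup3(char, string, string) }, so C -> tup3(char, string, string).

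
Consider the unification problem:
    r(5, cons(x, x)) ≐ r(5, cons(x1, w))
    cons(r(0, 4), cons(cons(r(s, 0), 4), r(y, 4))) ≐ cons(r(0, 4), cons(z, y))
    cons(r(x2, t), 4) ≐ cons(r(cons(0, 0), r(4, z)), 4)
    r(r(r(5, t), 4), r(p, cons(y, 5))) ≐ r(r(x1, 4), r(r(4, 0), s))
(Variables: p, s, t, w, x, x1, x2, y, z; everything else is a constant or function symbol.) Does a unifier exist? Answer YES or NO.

Decompose r/2: 5 ≐ 5,  cons(x, x) ≐ cons(x1, w).
Delete trivial equation 5 ≐ 5.
Decompose cons/2: x ≐ x1,  x ≐ w.
Bind x := x1; substituting into the one remaining equation that mentions x gives: x1 ≐ w.
Bind x1 := w; substituting into the one remaining equation that mentions x1 gives: r(r(r(5, t), 4), r(p, cons(y, 5))) ≐ r(r(w, 4), r(r(4, 0), s)). Substituting into the earlier binding gives x := w.
Decompose cons/2: r(0, 4) ≐ r(0, 4),  cons(cons(r(s, 0), 4), r(y, 4)) ≐ cons(z, y).
Delete trivial equation r(0, 4) ≐ r(0, 4).
Decompose cons/2: cons(r(s, 0), 4) ≐ z,  r(y, 4) ≐ y.
Bind z := cons(r(s, 0), 4); substituting into the one remaining equation that mentions z gives: cons(r(x2, t), 4) ≐ cons(r(cons(0, 0), r(4, cons(r(s, 0), 4))), 4).
Occurs check fails: y occurs in r(y, 4); the equation y ≐ r(y, 4) has no finite solution.

NO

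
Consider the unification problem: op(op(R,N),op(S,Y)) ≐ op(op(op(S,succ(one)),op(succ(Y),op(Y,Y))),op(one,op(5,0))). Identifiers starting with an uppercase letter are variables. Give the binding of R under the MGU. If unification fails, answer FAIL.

Decompose op/2: op(R,N) ≐ op(op(S,succ(one)),op(succ(Y),op(Y,Y))),  op(S,Y) ≐ op(one,op(5,0)).
Decompose op/2: R ≐ op(S,succ(one)),  N ≐ op(succ(Y),op(Y,Y)).
Bind R := op(S,succ(one)); no other remaining equation mentions R.
Bind N := op(succ(Y),op(Y,Y)); no other remaining equation mentions N.
Decompose op/2: S ≐ one,  Y ≐ op(5,0).
Bind S := one; no other remaining equation mentions S. Substituting into the earlier binding gives R := op(one,succ(one)).
Bind Y := op(5,0). Substituting into the earlier binding gives N := op(succ(op(5,0)),op(op(5,0),op(5,0))).
MGU = { R -> op(one,succ(one)), N -> op(succ(op(5,0)),op(op(5,0),op(5,0))), S -> one, Y -> op(5,0) }, so R -> op(one,succ(one)).

op(one,succ(one))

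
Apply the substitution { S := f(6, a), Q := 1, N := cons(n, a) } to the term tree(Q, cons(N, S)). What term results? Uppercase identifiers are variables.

tree(1, cons(cons(n, a), f(6, a)))

Replace each occurrence of S with f(6, a).
Replace each occurrence of Q with 1.
Replace each occurrence of N with cons(n, a).
Result: tree(1, cons(cons(n, a), f(6, a))).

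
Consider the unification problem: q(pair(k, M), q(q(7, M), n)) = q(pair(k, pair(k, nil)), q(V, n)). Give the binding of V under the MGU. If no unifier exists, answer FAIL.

q(7, pair(k, nil))

Decompose q/2: pair(k, M) = pair(k, pair(k, nil)),  q(q(7, M), n) = q(V, n).
Decompose pair/2: k = k,  M = pair(k, nil).
Delete trivial equation k = k.
Bind M := pair(k, nil); substituting into the remaining equation gives: q(q(7, pair(k, nil)), n) = q(V, n).
Decompose q/2: q(7, pair(k, nil)) = V,  n = n.
Bind V := q(7, pair(k, nil)); no other remaining equation mentions V.
Delete trivial equation n = n.
MGU = { M ↦ pair(k, nil), V ↦ q(7, pair(k, nil)) }, so V ↦ q(7, pair(k, nil)).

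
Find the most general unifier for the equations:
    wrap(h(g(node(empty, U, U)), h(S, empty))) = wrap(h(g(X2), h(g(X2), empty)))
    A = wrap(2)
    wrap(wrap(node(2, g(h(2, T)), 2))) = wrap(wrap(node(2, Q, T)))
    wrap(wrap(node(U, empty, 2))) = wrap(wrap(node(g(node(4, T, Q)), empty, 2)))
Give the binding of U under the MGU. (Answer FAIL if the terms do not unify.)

Decompose wrap/1: h(g(node(empty, U, U)), h(S, empty)) = h(g(X2), h(g(X2), empty)).
Decompose h/2: g(node(empty, U, U)) = g(X2),  h(S, empty) = h(g(X2), empty).
Decompose g/1: node(empty, U, U) = X2.
Bind X2 := node(empty, U, U); substituting into the one remaining equation that mentions X2 gives: h(S, empty) = h(g(node(empty, U, U)), empty).
Decompose h/2: S = g(node(empty, U, U)),  empty = empty.
Bind S := g(node(empty, U, U)); no other remaining equation mentions S.
Delete trivial equation empty = empty.
Bind A := wrap(2); no other remaining equation mentions A.
Decompose wrap/1: wrap(node(2, g(h(2, T)), 2)) = wrap(node(2, Q, T)).
Decompose wrap/1: node(2, g(h(2, T)), 2) = node(2, Q, T).
Decompose node/3: 2 = 2,  g(h(2, T)) = Q,  2 = T.
Delete trivial equation 2 = 2.
Bind Q := g(h(2, T)); substituting into the one remaining equation that mentions Q gives: wrap(wrap(node(U, empty, 2))) = wrap(wrap(node(g(node(4, T, g(h(2, T)))), empty, 2))).
Bind T := 2; substituting into the remaining equation gives: wrap(wrap(node(U, empty, 2))) = wrap(wrap(node(g(node(4, 2, g(h(2, 2)))), empty, 2))). Substituting into the earlier binding gives Q := g(h(2, 2)).
Decompose wrap/1: wrap(node(U, empty, 2)) = wrap(node(g(node(4, 2, g(h(2, 2)))), empty, 2)).
Decompose wrap/1: node(U, empty, 2) = node(g(node(4, 2, g(h(2, 2)))), empty, 2).
Decompose node/3: U = g(node(4, 2, g(h(2, 2)))),  empty = empty,  2 = 2.
Bind U := g(node(4, 2, g(h(2, 2)))); no other remaining equation mentions U. Substituting into the earlier bindings gives X2 := node(empty, g(node(4, 2, g(h(2, 2)))), g(node(4, 2, g(h(2, 2))))), S := g(node(empty, g(node(4, 2, g(h(2, 2)))), g(node(4, 2, g(h(2, 2)))))).
Delete trivial equation empty = empty.
Delete trivial equation 2 = 2.
MGU = { X2 := node(empty, g(node(4, 2, g(h(2, 2)))), g(node(4, 2, g(h(2, 2))))), S := g(node(empty, g(node(4, 2, g(h(2, 2)))), g(node(4, 2, g(h(2, 2)))))), A := wrap(2), Q := g(h(2, 2)), T := 2, U := g(node(4, 2, g(h(2, 2)))) }, so U := g(node(4, 2, g(h(2, 2)))).

g(node(4, 2, g(h(2, 2))))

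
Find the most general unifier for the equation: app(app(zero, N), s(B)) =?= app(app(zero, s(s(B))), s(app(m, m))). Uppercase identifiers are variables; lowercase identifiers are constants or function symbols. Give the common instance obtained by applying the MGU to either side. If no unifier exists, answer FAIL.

Decompose app/2: app(zero, N) =?= app(zero, s(s(B))),  s(B) =?= s(app(m, m)).
Decompose app/2: zero =?= zero,  N =?= s(s(B)).
Delete trivial equation zero =?= zero.
Bind N := s(s(B)); no other remaining equation mentions N.
Decompose s/1: B =?= app(m, m).
Bind B := app(m, m). Substituting into the earlier binding gives N := s(s(app(m, m))).
Applying the MGU to either side gives app(app(zero, s(s(app(m, m)))), s(app(m, m))).

app(app(zero, s(s(app(m, m)))), s(app(m, m)))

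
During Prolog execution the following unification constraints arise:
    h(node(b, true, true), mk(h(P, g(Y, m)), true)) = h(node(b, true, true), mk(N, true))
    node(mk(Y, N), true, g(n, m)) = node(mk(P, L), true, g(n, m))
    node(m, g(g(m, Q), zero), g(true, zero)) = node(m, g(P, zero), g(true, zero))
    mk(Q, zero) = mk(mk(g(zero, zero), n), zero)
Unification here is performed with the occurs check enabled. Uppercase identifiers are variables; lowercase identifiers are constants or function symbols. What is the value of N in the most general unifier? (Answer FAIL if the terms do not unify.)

h(g(m, mk(g(zero, zero), n)), g(g(m, mk(g(zero, zero), n)), m))

Decompose h/2: node(b, true, true) = node(b, true, true),  mk(h(P, g(Y, m)), true) = mk(N, true).
Delete trivial equation node(b, true, true) = node(b, true, true).
Decompose mk/2: h(P, g(Y, m)) = N,  true = true.
Bind N := h(P, g(Y, m)); substituting into the one remaining equation that mentions N gives: node(mk(Y, h(P, g(Y, m))), true, g(n, m)) = node(mk(P, L), true, g(n, m)).
Delete trivial equation true = true.
Decompose node/3: mk(Y, h(P, g(Y, m))) = mk(P, L),  true = true,  g(n, m) = g(n, m).
Decompose mk/2: Y = P,  h(P, g(Y, m)) = L.
Bind Y := P; substituting into the one remaining equation that mentions Y gives: h(P, g(P, m)) = L. Substituting into the earlier binding gives N := h(P, g(P, m)).
Bind L := h(P, g(P, m)); no other remaining equation mentions L.
Delete trivial equation true = true.
Delete trivial equation g(n, m) = g(n, m).
Decompose node/3: m = m,  g(g(m, Q), zero) = g(P, zero),  g(true, zero) = g(true, zero).
Delete trivial equation m = m.
Decompose g/2: g(m, Q) = P,  zero = zero.
Bind P := g(m, Q); no other remaining equation mentions P. Substituting into the earlier bindings gives N := h(g(m, Q), g(g(m, Q), m)), Y := g(m, Q), L := h(g(m, Q), g(g(m, Q), m)).
Delete trivial equation zero = zero.
Delete trivial equation g(true, zero) = g(true, zero).
Decompose mk/2: Q = mk(g(zero, zero), n),  zero = zero.
Bind Q := mk(g(zero, zero), n); no other remaining equation mentions Q. Substituting into the earlier bindings gives N := h(g(m, mk(g(zero, zero), n)), g(g(m, mk(g(zero, zero), n)), m)), Y := g(m, mk(g(zero, zero), n)), L := h(g(m, mk(g(zero, zero), n)), g(g(m, mk(g(zero, zero), n)), m)), P := g(m, mk(g(zero, zero), n)).
Delete trivial equation zero = zero.
MGU = { N = h(g(m, mk(g(zero, zero), n)), g(g(m, mk(g(zero, zero), n)), m)), Y = g(m, mk(g(zero, zero), n)), L = h(g(m, mk(g(zero, zero), n)), g(g(m, mk(g(zero, zero), n)), m)), P = g(m, mk(g(zero, zero), n)), Q = mk(g(zero, zero), n) }, so N = h(g(m, mk(g(zero, zero), n)), g(g(m, mk(g(zero, zero), n)), m)).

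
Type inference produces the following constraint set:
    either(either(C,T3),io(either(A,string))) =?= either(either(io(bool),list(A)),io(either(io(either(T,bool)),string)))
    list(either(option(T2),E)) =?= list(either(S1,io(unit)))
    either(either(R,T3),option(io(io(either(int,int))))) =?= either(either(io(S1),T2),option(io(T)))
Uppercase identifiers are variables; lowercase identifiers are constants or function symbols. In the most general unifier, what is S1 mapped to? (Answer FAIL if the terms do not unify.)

Decompose either/2: either(C,T3) =?= either(io(bool),list(A)),  io(either(A,string)) =?= io(either(io(either(T,bool)),string)).
Decompose either/2: C =?= io(bool),  T3 =?= list(A).
Bind C := io(bool); no other remaining equation mentions C.
Bind T3 := list(A); substituting into the one remaining equation that mentions T3 gives: either(either(R,list(A)),option(io(io(either(int,int))))) =?= either(either(io(S1),T2),option(io(T))).
Decompose io/1: either(A,string) =?= either(io(either(T,bool)),string).
Decompose either/2: A =?= io(either(T,bool)),  string =?= string.
Bind A := io(either(T,bool)); substituting into the one remaining equation that mentions A gives: either(either(R,list(io(either(T,bool)))),option(io(io(either(int,int))))) =?= either(either(io(S1),T2),option(io(T))). Substituting into the earlier binding gives T3 := list(io(either(T,bool))).
Delete trivial equation string =?= string.
Decompose list/1: either(option(T2),E) =?= either(S1,io(unit)).
Decompose either/2: option(T2) =?= S1,  E =?= io(unit).
Bind S1 := option(T2); substituting into the one remaining equation that mentions S1 gives: either(either(R,list(io(either(T,bool)))),option(io(io(either(int,int))))) =?= either(either(io(option(T2)),T2),option(io(T))).
Bind E := io(unit); no other remaining equation mentions E.
Decompose either/2: either(R,list(io(either(T,bool)))) =?= either(io(option(T2)),T2),  option(io(io(either(int,int)))) =?= option(io(T)).
Decompose either/2: R =?= io(option(T2)),  list(io(either(T,bool))) =?= T2.
Bind R := io(option(T2)); no other remaining equation mentions R.
Bind T2 := list(io(either(T,bool))); no other remaining equation mentions T2. Substituting into the earlier bindings gives S1 := option(list(io(either(T,bool)))), R := io(option(list(io(either(T,bool))))).
Decompose option/1: io(io(either(int,int))) =?= io(T).
Decompose io/1: io(either(int,int)) =?= T.
Bind T := io(either(int,int)). Substituting into the earlier bindings gives T3 := list(io(either(io(either(int,int)),bool))), A := io(either(io(either(int,int)),bool)), S1 := option(list(io(either(io(either(int,int)),bool)))), R := io(option(list(io(either(io(either(int,int)),bool))))), T2 := list(io(either(io(either(int,int)),bool))).
MGU = { C := io(bool), T3 := list(io(either(io(either(int,int)),bool))), A := io(either(io(either(int,int)),bool)), S1 := option(list(io(either(io(either(int,int)),bool)))), E := io(unit), R := io(option(list(io(either(io(either(int,int)),bool))))), T2 := list(io(either(io(either(int,int)),bool))), T := io(either(int,int)) }, so S1 := option(list(io(either(io(either(int,int)),bool)))).

option(list(io(either(io(either(int,int)),bool))))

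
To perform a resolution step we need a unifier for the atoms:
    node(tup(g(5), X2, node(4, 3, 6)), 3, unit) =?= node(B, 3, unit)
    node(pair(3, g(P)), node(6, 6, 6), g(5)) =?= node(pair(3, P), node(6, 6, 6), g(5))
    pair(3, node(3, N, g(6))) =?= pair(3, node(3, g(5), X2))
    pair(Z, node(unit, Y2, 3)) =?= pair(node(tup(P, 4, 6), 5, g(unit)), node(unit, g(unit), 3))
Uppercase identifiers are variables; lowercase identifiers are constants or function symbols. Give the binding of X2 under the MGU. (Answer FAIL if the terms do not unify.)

Decompose node/3: tup(g(5), X2, node(4, 3, 6)) =?= B,  3 =?= 3,  unit =?= unit.
Bind B := tup(g(5), X2, node(4, 3, 6)); no other remaining equation mentions B.
Delete trivial equation 3 =?= 3.
Delete trivial equation unit =?= unit.
Decompose node/3: pair(3, g(P)) =?= pair(3, P),  node(6, 6, 6) =?= node(6, 6, 6),  g(5) =?= g(5).
Decompose pair/2: 3 =?= 3,  g(P) =?= P.
Delete trivial equation 3 =?= 3.
Occurs check fails: P occurs in g(P); the equation P =?= g(P) has no finite solution.

FAIL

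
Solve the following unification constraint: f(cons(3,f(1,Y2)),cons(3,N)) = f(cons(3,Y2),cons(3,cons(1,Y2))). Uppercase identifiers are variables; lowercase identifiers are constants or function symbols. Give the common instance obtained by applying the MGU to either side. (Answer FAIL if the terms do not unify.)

FAIL

Decompose f/2: cons(3,f(1,Y2)) = cons(3,Y2),  cons(3,N) = cons(3,cons(1,Y2)).
Decompose cons/2: 3 = 3,  f(1,Y2) = Y2.
Delete trivial equation 3 = 3.
Occurs check fails: Y2 occurs in f(1,Y2); the equation Y2 = f(1,Y2) has no finite solution.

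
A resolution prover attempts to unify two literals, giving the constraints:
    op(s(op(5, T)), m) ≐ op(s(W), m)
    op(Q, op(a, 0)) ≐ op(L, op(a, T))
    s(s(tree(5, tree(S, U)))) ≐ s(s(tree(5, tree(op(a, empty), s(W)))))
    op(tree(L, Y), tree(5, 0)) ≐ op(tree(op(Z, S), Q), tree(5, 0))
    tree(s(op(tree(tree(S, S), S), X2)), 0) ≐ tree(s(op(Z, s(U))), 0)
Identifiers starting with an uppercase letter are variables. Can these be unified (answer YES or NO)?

Decompose op/2: s(op(5, T)) ≐ s(W),  m ≐ m.
Decompose s/1: op(5, T) ≐ W.
Bind W := op(5, T); substituting into the one remaining equation that mentions W gives: s(s(tree(5, tree(S, U)))) ≐ s(s(tree(5, tree(op(a, empty), s(op(5, T)))))).
Delete trivial equation m ≐ m.
Decompose op/2: Q ≐ L,  op(a, 0) ≐ op(a, T).
Bind Q := L; substituting into the one remaining equation that mentions Q gives: op(tree(L, Y), tree(5, 0)) ≐ op(tree(op(Z, S), L), tree(5, 0)).
Decompose op/2: a ≐ a,  0 ≐ T.
Delete trivial equation a ≐ a.
Bind T := 0; substituting into the one remaining equation that mentions T gives: s(s(tree(5, tree(S, U)))) ≐ s(s(tree(5, tree(op(a, empty), s(op(5, 0)))))). Substituting into the earlier binding gives W := op(5, 0).
Decompose s/1: s(tree(5, tree(S, U))) ≐ s(tree(5, tree(op(a, empty), s(op(5, 0))))).
Decompose s/1: tree(5, tree(S, U)) ≐ tree(5, tree(op(a, empty), s(op(5, 0)))).
Decompose tree/2: 5 ≐ 5,  tree(S, U) ≐ tree(op(a, empty), s(op(5, 0))).
Delete trivial equation 5 ≐ 5.
Decompose tree/2: S ≐ op(a, empty),  U ≐ s(op(5, 0)).
Bind S := op(a, empty); substituting into the 2 remaining equations that mention S gives: op(tree(L, Y), tree(5, 0)) ≐ op(tree(op(Z, op(a, empty)), L), tree(5, 0)),  tree(s(op(tree(tree(op(a, empty), op(a, empty)), op(a, empty)), X2)), 0) ≐ tree(s(op(Z, s(U))), 0).
Bind U := s(op(5, 0)); substituting into the one remaining equation that mentions U gives: tree(s(op(tree(tree(op(a, empty), op(a, empty)), op(a, empty)), X2)), 0) ≐ tree(s(op(Z, s(s(op(5, 0))))), 0).
Decompose op/2: tree(L, Y) ≐ tree(op(Z, op(a, empty)), L),  tree(5, 0) ≐ tree(5, 0).
Decompose tree/2: L ≐ op(Z, op(a, empty)),  Y ≐ L.
Bind L := op(Z, op(a, empty)); substituting into the one remaining equation that mentions L gives: Y ≐ op(Z, op(a, empty)). Substituting into the earlier binding gives Q := op(Z, op(a, empty)).
Bind Y := op(Z, op(a, empty)); no other remaining equation mentions Y.
Delete trivial equation tree(5, 0) ≐ tree(5, 0).
Decompose tree/2: s(op(tree(tree(op(a, empty), op(a, empty)), op(a, empty)), X2)) ≐ s(op(Z, s(s(op(5, 0))))),  0 ≐ 0.
Decompose s/1: op(tree(tree(op(a, empty), op(a, empty)), op(a, empty)), X2) ≐ op(Z, s(s(op(5, 0)))).
Decompose op/2: tree(tree(op(a, empty), op(a, empty)), op(a, empty)) ≐ Z,  X2 ≐ s(s(op(5, 0))).
Bind Z := tree(tree(op(a, empty), op(a, empty)), op(a, empty)); no other remaining equation mentions Z. Substituting into the earlier bindings gives Q := op(tree(tree(op(a, empty), op(a, empty)), op(a, empty)), op(a, empty)), L := op(tree(tree(op(a, empty), op(a, empty)), op(a, empty)), op(a, empty)), Y := op(tree(tree(op(a, empty), op(a, empty)), op(a, empty)), op(a, empty)).
Bind X2 := s(s(op(5, 0))); no other remaining equation mentions X2.
Delete trivial equation 0 ≐ 0.
No equations remain and no clash or occurs-check failure arose, so a unifier exists.

YES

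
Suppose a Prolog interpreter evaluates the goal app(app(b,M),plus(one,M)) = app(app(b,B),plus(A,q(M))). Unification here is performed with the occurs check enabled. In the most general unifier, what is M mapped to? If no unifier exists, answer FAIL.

FAIL

Decompose app/2: app(b,M) = app(b,B),  plus(one,M) = plus(A,q(M)).
Decompose app/2: b = b,  M = B.
Delete trivial equation b = b.
Bind M := B; substituting into the remaining equation gives: plus(one,B) = plus(A,q(B)).
Decompose plus/2: one = A,  B = q(B).
Bind A := one; no other remaining equation mentions A.
Occurs check fails: B occurs in q(B); the equation B = q(B) has no finite solution.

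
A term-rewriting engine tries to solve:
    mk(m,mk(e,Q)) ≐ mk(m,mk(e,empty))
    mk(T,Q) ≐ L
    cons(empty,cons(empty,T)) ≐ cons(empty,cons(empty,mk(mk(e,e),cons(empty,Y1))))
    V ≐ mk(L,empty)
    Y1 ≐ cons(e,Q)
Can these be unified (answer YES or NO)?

YES

Decompose mk/2: m ≐ m,  mk(e,Q) ≐ mk(e,empty).
Delete trivial equation m ≐ m.
Decompose mk/2: e ≐ e,  Q ≐ empty.
Delete trivial equation e ≐ e.
Bind Q := empty; substituting into the 2 remaining equations that mention Q gives: mk(T,empty) ≐ L,  Y1 ≐ cons(e,empty).
Bind L := mk(T,empty); substituting into the one remaining equation that mentions L gives: V ≐ mk(mk(T,empty),empty).
Decompose cons/2: empty ≐ empty,  cons(empty,T) ≐ cons(empty,mk(mk(e,e),cons(empty,Y1))).
Delete trivial equation empty ≐ empty.
Decompose cons/2: empty ≐ empty,  T ≐ mk(mk(e,e),cons(empty,Y1)).
Delete trivial equation empty ≐ empty.
Bind T := mk(mk(e,e),cons(empty,Y1)); substituting into the one remaining equation that mentions T gives: V ≐ mk(mk(mk(mk(e,e),cons(empty,Y1)),empty),empty). Substituting into the earlier binding gives L := mk(mk(mk(e,e),cons(empty,Y1)),empty).
Bind V := mk(mk(mk(mk(e,e),cons(empty,Y1)),empty),empty); no other remaining equation mentions V.
Bind Y1 := cons(e,empty). Substituting into the earlier bindings gives L := mk(mk(mk(e,e),cons(empty,cons(e,empty))),empty), T := mk(mk(e,e),cons(empty,cons(e,empty))), V := mk(mk(mk(mk(e,e),cons(empty,cons(e,empty))),empty),empty).
No equations remain and no clash or occurs-check failure arose, so a unifier exists.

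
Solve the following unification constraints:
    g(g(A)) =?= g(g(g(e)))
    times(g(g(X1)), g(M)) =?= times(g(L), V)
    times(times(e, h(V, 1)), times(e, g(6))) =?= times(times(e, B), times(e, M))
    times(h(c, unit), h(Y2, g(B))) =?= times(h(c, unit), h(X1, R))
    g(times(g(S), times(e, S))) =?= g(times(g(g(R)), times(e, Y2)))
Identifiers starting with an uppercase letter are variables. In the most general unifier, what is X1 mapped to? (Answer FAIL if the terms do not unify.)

Decompose g/1: g(A) =?= g(g(e)).
Decompose g/1: A =?= g(e).
Bind A := g(e); no other remaining equation mentions A.
Decompose times/2: g(g(X1)) =?= g(L),  g(M) =?= V.
Decompose g/1: g(X1) =?= L.
Bind L := g(X1); no other remaining equation mentions L.
Bind V := g(M); substituting into the one remaining equation that mentions V gives: times(times(e, h(g(M), 1)), times(e, g(6))) =?= times(times(e, B), times(e, M)).
Decompose times/2: times(e, h(g(M), 1)) =?= times(e, B),  times(e, g(6)) =?= times(e, M).
Decompose times/2: e =?= e,  h(g(M), 1) =?= B.
Delete trivial equation e =?= e.
Bind B := h(g(M), 1); substituting into the one remaining equation that mentions B gives: times(h(c, unit), h(Y2, g(h(g(M), 1)))) =?= times(h(c, unit), h(X1, R)).
Decompose times/2: e =?= e,  g(6) =?= M.
Delete trivial equation e =?= e.
Bind M := g(6); substituting into the one remaining equation that mentions M gives: times(h(c, unit), h(Y2, g(h(g(g(6)), 1)))) =?= times(h(c, unit), h(X1, R)). Substituting into the earlier bindings gives V := g(g(6)), B := h(g(g(6)), 1).
Decompose times/2: h(c, unit) =?= h(c, unit),  h(Y2, g(h(g(g(6)), 1))) =?= h(X1, R).
Delete trivial equation h(c, unit) =?= h(c, unit).
Decompose h/2: Y2 =?= X1,  g(h(g(g(6)), 1)) =?= R.
Bind Y2 := X1; substituting into the one remaining equation that mentions Y2 gives: g(times(g(S), times(e, S))) =?= g(times(g(g(R)), times(e, X1))).
Bind R := g(h(g(g(6)), 1)); substituting into the remaining equation gives: g(times(g(S), times(e, S))) =?= g(times(g(g(g(h(g(g(6)), 1)))), times(e, X1))).
Decompose g/1: times(g(S), times(e, S)) =?= times(g(g(g(h(g(g(6)), 1)))), times(e, X1)).
Decompose times/2: g(S) =?= g(g(g(h(g(g(6)), 1)))),  times(e, S) =?= times(e, X1).
Decompose g/1: S =?= g(g(h(g(g(6)), 1))).
Bind S := g(g(h(g(g(6)), 1))); substituting into the remaining equation gives: times(e, g(g(h(g(g(6)), 1)))) =?= times(e, X1).
Decompose times/2: e =?= e,  g(g(h(g(g(6)), 1))) =?= X1.
Delete trivial equation e =?= e.
Bind X1 := g(g(h(g(g(6)), 1))). Substituting into the earlier bindings gives L := g(g(g(h(g(g(6)), 1)))), Y2 := g(g(h(g(g(6)), 1))).
MGU = { A -> g(e), L -> g(g(g(h(g(g(6)), 1)))), V -> g(g(6)), B -> h(g(g(6)), 1), M -> g(6), Y2 -> g(g(h(g(g(6)), 1))), R -> g(h(g(g(6)), 1)), S -> g(g(h(g(g(6)), 1))), X1 -> g(g(h(g(g(6)), 1))) }, so X1 -> g(g(h(g(g(6)), 1))).

g(g(h(g(g(6)), 1)))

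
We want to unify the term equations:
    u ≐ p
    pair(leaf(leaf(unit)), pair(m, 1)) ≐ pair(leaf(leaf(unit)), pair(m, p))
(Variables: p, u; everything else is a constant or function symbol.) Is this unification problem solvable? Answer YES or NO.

Bind u := p; no other remaining equation mentions u.
Decompose pair/2: leaf(leaf(unit)) ≐ leaf(leaf(unit)),  pair(m, 1) ≐ pair(m, p).
Delete trivial equation leaf(leaf(unit)) ≐ leaf(leaf(unit)).
Decompose pair/2: m ≐ m,  1 ≐ p.
Delete trivial equation m ≐ m.
Bind p := 1. Substituting into the earlier binding gives u := 1.
No equations remain and no clash or occurs-check failure arose, so a unifier exists.

YES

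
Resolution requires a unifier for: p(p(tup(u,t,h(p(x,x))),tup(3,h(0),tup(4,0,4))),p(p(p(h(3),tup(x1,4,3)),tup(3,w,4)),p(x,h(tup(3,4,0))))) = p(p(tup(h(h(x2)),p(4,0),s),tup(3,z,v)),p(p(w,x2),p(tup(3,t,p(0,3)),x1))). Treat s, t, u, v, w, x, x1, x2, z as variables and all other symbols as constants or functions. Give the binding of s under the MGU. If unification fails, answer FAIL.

h(p(tup(3,p(4,0),p(0,3)),tup(3,p(4,0),p(0,3))))

Decompose p/2: p(tup(u,t,h(p(x,x))),tup(3,h(0),tup(4,0,4))) = p(tup(h(h(x2)),p(4,0),s),tup(3,z,v)),  p(p(p(h(3),tup(x1,4,3)),tup(3,w,4)),p(x,h(tup(3,4,0)))) = p(p(w,x2),p(tup(3,t,p(0,3)),x1)).
Decompose p/2: tup(u,t,h(p(x,x))) = tup(h(h(x2)),p(4,0),s),  tup(3,h(0),tup(4,0,4)) = tup(3,z,v).
Decompose tup/3: u = h(h(x2)),  t = p(4,0),  h(p(x,x)) = s.
Bind u := h(h(x2)); no other remaining equation mentions u.
Bind t := p(4,0); substituting into the one remaining equation that mentions t gives: p(p(p(h(3),tup(x1,4,3)),tup(3,w,4)),p(x,h(tup(3,4,0)))) = p(p(w,x2),p(tup(3,p(4,0),p(0,3)),x1)).
Bind s := h(p(x,x)); no other remaining equation mentions s.
Decompose tup/3: 3 = 3,  h(0) = z,  tup(4,0,4) = v.
Delete trivial equation 3 = 3.
Bind z := h(0); no other remaining equation mentions z.
Bind v := tup(4,0,4); no other remaining equation mentions v.
Decompose p/2: p(p(h(3),tup(x1,4,3)),tup(3,w,4)) = p(w,x2),  p(x,h(tup(3,4,0))) = p(tup(3,p(4,0),p(0,3)),x1).
Decompose p/2: p(h(3),tup(x1,4,3)) = w,  tup(3,w,4) = x2.
Bind w := p(h(3),tup(x1,4,3)); substituting into the one remaining equation that mentions w gives: tup(3,p(h(3),tup(x1,4,3)),4) = x2.
Bind x2 := tup(3,p(h(3),tup(x1,4,3)),4); no other remaining equation mentions x2. Substituting into the earlier binding gives u := h(h(tup(3,p(h(3),tup(x1,4,3)),4))).
Decompose p/2: x = tup(3,p(4,0),p(0,3)),  h(tup(3,4,0)) = x1.
Bind x := tup(3,p(4,0),p(0,3)); no other remaining equation mentions x. Substituting into the earlier binding gives s := h(p(tup(3,p(4,0),p(0,3)),tup(3,p(4,0),p(0,3)))).
Bind x1 := h(tup(3,4,0)). Substituting into the earlier bindings gives u := h(h(tup(3,p(h(3),tup(h(tup(3,4,0)),4,3)),4))), w := p(h(3),tup(h(tup(3,4,0)),4,3)), x2 := tup(3,p(h(3),tup(h(tup(3,4,0)),4,3)),4).
MGU = { u ↦ h(h(tup(3,p(h(3),tup(h(tup(3,4,0)),4,3)),4))), t ↦ p(4,0), s ↦ h(p(tup(3,p(4,0),p(0,3)),tup(3,p(4,0),p(0,3)))), z ↦ h(0), v ↦ tup(4,0,4), w ↦ p(h(3),tup(h(tup(3,4,0)),4,3)), x2 ↦ tup(3,p(h(3),tup(h(tup(3,4,0)),4,3)),4), x ↦ tup(3,p(4,0),p(0,3)), x1 ↦ h(tup(3,4,0)) }, so s ↦ h(p(tup(3,p(4,0),p(0,3)),tup(3,p(4,0),p(0,3)))).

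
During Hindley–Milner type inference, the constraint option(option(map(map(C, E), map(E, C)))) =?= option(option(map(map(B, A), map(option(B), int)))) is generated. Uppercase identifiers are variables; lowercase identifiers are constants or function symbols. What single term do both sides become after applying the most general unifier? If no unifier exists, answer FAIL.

Decompose option/1: option(map(map(C, E), map(E, C))) =?= option(map(map(B, A), map(option(B), int))).
Decompose option/1: map(map(C, E), map(E, C)) =?= map(map(B, A), map(option(B), int)).
Decompose map/2: map(C, E) =?= map(B, A),  map(E, C) =?= map(option(B), int).
Decompose map/2: C =?= B,  E =?= A.
Bind C := B; substituting into the one remaining equation that mentions C gives: map(E, B) =?= map(option(B), int).
Bind E := A; substituting into the remaining equation gives: map(A, B) =?= map(option(B), int).
Decompose map/2: A =?= option(B),  B =?= int.
Bind A := option(B); no other remaining equation mentions A. Substituting into the earlier binding gives E := option(B).
Bind B := int. Substituting into the earlier bindings gives C := int, E := option(int), A := option(int).
Applying the MGU to either side gives option(option(map(map(int, option(int)), map(option(int), int)))).

option(option(map(map(int, option(int)), map(option(int), int))))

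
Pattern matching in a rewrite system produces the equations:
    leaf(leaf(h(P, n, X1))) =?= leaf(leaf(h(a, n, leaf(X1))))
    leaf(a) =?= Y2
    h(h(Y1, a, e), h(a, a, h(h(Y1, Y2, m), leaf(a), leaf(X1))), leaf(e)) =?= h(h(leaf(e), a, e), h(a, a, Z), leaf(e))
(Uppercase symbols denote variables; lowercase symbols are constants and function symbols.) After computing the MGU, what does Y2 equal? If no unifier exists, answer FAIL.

FAIL

Decompose leaf/1: leaf(h(P, n, X1)) =?= leaf(h(a, n, leaf(X1))).
Decompose leaf/1: h(P, n, X1) =?= h(a, n, leaf(X1)).
Decompose h/3: P =?= a,  n =?= n,  X1 =?= leaf(X1).
Bind P := a; no other remaining equation mentions P.
Delete trivial equation n =?= n.
Occurs check fails: X1 occurs in leaf(X1); the equation X1 =?= leaf(X1) has no finite solution.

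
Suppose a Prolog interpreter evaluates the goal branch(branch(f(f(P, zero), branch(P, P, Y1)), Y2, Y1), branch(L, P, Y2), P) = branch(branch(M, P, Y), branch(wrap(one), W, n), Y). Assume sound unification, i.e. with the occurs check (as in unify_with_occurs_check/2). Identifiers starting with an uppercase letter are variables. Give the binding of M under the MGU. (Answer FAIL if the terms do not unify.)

f(f(n, zero), branch(n, n, n))

Decompose branch/3: branch(f(f(P, zero), branch(P, P, Y1)), Y2, Y1) = branch(M, P, Y),  branch(L, P, Y2) = branch(wrap(one), W, n),  P = Y.
Decompose branch/3: f(f(P, zero), branch(P, P, Y1)) = M,  Y2 = P,  Y1 = Y.
Bind M := f(f(P, zero), branch(P, P, Y1)); no other remaining equation mentions M.
Bind Y2 := P; substituting into the one remaining equation that mentions Y2 gives: branch(L, P, P) = branch(wrap(one), W, n).
Bind Y1 := Y; no other remaining equation mentions Y1. Substituting into the earlier binding gives M := f(f(P, zero), branch(P, P, Y)).
Decompose branch/3: L = wrap(one),  P = W,  P = n.
Bind L := wrap(one); no other remaining equation mentions L.
Bind P := W; substituting into the remaining equations gives: W = n,  W = Y. Substituting into the earlier bindings gives M := f(f(W, zero), branch(W, W, Y)), Y2 := W.
Bind W := n; substituting into the remaining equation gives: n = Y. Substituting into the earlier bindings gives M := f(f(n, zero), branch(n, n, Y)), Y2 := n, P := n.
Bind Y := n. Substituting into the earlier bindings gives M := f(f(n, zero), branch(n, n, n)), Y1 := n.
MGU = { M -> f(f(n, zero), branch(n, n, n)), Y2 -> n, Y1 -> n, L -> wrap(one), P -> n, W -> n, Y -> n }, so M -> f(f(n, zero), branch(n, n, n)).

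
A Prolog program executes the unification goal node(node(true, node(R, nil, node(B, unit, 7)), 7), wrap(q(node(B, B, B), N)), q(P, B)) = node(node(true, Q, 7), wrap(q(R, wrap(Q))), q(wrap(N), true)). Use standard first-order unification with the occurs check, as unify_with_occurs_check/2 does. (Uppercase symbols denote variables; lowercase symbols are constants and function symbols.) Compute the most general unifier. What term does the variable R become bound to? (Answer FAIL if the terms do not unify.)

node(true, true, true)

Decompose node/3: node(true, node(R, nil, node(B, unit, 7)), 7) = node(true, Q, 7),  wrap(q(node(B, B, B), N)) = wrap(q(R, wrap(Q))),  q(P, B) = q(wrap(N), true).
Decompose node/3: true = true,  node(R, nil, node(B, unit, 7)) = Q,  7 = 7.
Delete trivial equation true = true.
Bind Q := node(R, nil, node(B, unit, 7)); substituting into the one remaining equation that mentions Q gives: wrap(q(node(B, B, B), N)) = wrap(q(R, wrap(node(R, nil, node(B, unit, 7))))).
Delete trivial equation 7 = 7.
Decompose wrap/1: q(node(B, B, B), N) = q(R, wrap(node(R, nil, node(B, unit, 7)))).
Decompose q/2: node(B, B, B) = R,  N = wrap(node(R, nil, node(B, unit, 7))).
Bind R := node(B, B, B); substituting into the one remaining equation that mentions R gives: N = wrap(node(node(B, B, B), nil, node(B, unit, 7))). Substituting into the earlier binding gives Q := node(node(B, B, B), nil, node(B, unit, 7)).
Bind N := wrap(node(node(B, B, B), nil, node(B, unit, 7))); substituting into the remaining equation gives: q(P, B) = q(wrap(wrap(node(node(B, B, B), nil, node(B, unit, 7)))), true).
Decompose q/2: P = wrap(wrap(node(node(B, B, B), nil, node(B, unit, 7)))),  B = true.
Bind P := wrap(wrap(node(node(B, B, B), nil, node(B, unit, 7)))); no other remaining equation mentions P.
Bind B := true. Substituting into the earlier bindings gives Q := node(node(true, true, true), nil, node(true, unit, 7)), R := node(true, true, true), N := wrap(node(node(true, true, true), nil, node(true, unit, 7))), P := wrap(wrap(node(node(true, true, true), nil, node(true, unit, 7)))).
MGU = { Q ↦ node(node(true, true, true), nil, node(true, unit, 7)), R ↦ node(true, true, true), N ↦ wrap(node(node(true, true, true), nil, node(true, unit, 7))), P ↦ wrap(wrap(node(node(true, true, true), nil, node(true, unit, 7)))), B ↦ true }, so R ↦ node(true, true, true).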